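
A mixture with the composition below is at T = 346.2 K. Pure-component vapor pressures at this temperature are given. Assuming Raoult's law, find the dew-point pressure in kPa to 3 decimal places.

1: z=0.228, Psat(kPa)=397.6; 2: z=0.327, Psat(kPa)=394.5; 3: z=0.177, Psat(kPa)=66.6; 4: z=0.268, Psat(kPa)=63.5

At the dew point ψ → 1, so Σzᵢ/Kᵢ = 1 with Kᵢ = Pᵢˢᵃᵗ/P ⇒ 1/P = Σzᵢ/Pᵢˢᵃᵗ.
1/P = 0.228/397.6 + 0.327/394.5 + 0.177/66.6 + 0.268/63.5 = 0.008280 ⇒ P = 120.766 kPa

Pdew = 120.766 kPa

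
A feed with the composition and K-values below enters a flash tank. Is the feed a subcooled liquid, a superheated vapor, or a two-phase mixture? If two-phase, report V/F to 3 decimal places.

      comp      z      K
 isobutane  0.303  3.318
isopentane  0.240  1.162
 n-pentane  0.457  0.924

ΣzᵢKᵢ = 1.707; Σzᵢ/Kᵢ = 0.792.
Since Σzᵢ/Kᵢ < 1 the mixture is above its dew point — single vapor phase.

superheated vapor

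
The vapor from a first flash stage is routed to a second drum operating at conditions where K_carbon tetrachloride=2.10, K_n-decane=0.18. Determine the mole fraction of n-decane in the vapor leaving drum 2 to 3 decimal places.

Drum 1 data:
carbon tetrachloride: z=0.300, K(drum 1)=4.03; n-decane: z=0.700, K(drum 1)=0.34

y_n-decane (drum 2) = 0.103

Drum 1:
Let ψ₁ = V/F and solve Σ zᵢ(Kᵢ−1)/(1+ψ₁(Kᵢ−1)) = 0.
Feasibility: ΣzᵢKᵢ = 1.447, Σzᵢ/Kᵢ = 2.133 — both > 1, two phases present.
Binary case is linear: z₁(K₁−1)(1+ψ₁(K₂−1)) + z₂(K₂−1)(1+ψ₁(K₁−1)) = 0
⇒ ψ₁ = [z₁(K₁−1)+z₂(K₂−1)] / [−(K₁−1)(K₂−1)] = 0.4470/1.9998 = 0.224
Drum-1 compositions:
  carbon tetrachloride: x = 0.179, y = 0.721
  n-decane: x = 0.821, y = 0.279
Drum-2 feed = drum-1 vapor: z₂ = (0.7208, 0.2792).
Drum 2:
Rachford–Rice: g(ψ₂) = Σ zᵢ(Kᵢ−1)/(1+ψ₂(Kᵢ−1)) = 0.
Feasibility: ΣzᵢKᵢ = 1.564, Σzᵢ/Kᵢ = 1.894 — both > 1, two phases present.
Binary case is linear: z₁(K₁−1)(1+ψ₂(K₂−1)) + z₂(K₂−1)(1+ψ₂(K₁−1)) = 0
⇒ ψ₂ = [z₁(K₁−1)+z₂(K₂−1)] / [−(K₁−1)(K₂−1)] = 0.5640/0.9020 = 0.625
  carbon tetrachloride: x = 0.427, y = 0.897
  n-decane: x = 0.573, y = 0.103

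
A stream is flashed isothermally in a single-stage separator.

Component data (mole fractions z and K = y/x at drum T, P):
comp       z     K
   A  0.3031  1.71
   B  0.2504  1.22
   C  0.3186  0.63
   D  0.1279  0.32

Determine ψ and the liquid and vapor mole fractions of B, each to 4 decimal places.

Let ψ = V/F and solve Σ zᵢ(Kᵢ−1)/(1+ψ(Kᵢ−1)) = 0.
Check two-phase: ΣzᵢKᵢ = 1.0654 > 1 and Σzᵢ/Kᵢ = 1.2879 > 1, so g(0) = 0.0654 > 0 and g(1) = -0.2879 < 0.
Newton iteration, ψ⁰ = 0.47:
  ψ = 0.4700: g = -0.05924, g' = -0.2875 → ψ = 0.2640
  ψ = 0.2640: g = -0.00334, g' = -0.2606 → ψ = 0.2511
Converged at ψ = 0.2511.
Compositions from xᵢ = zᵢ/(1+ψ(Kᵢ−1)), yᵢ = Kᵢxᵢ:
  A: x = 0.2572, y = 0.4399
  B: x = 0.2373, y = 0.2895
  C: x = 0.3512, y = 0.2213
  D: x = 0.1542, y = 0.0494

ψ = 0.2511, x_B = 0.2373, y_B = 0.2895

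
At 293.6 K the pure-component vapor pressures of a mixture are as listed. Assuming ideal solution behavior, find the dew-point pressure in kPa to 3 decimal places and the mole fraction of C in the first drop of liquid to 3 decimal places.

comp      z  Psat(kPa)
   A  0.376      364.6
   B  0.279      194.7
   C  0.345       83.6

Pdew = 151.721 kPa, x_C = 0.626

At the dew point ψ → 1, so Σzᵢ/Kᵢ = 1 with Kᵢ = Pᵢˢᵃᵗ/P ⇒ 1/P = Σzᵢ/Pᵢˢᵃᵗ.
1/P = 0.376/364.6 + 0.279/194.7 + 0.345/83.6 = 0.006591 ⇒ P = 151.721 kPa
xᵢ = zᵢP/Pᵢˢᵃᵗ ⇒ x_C = 0.345·151.721/83.6 = 0.626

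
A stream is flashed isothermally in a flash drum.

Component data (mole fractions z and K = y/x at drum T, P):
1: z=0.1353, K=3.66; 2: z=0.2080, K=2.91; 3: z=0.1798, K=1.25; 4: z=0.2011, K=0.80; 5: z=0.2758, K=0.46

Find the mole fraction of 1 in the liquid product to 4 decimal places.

Rachford–Rice: g(ψ) = Σ zᵢ(Kᵢ−1)/(1+ψ(Kᵢ−1)) = 0.
g(0) = ΣzᵢKᵢ − 1 = 0.6130 and g(1) = 1 − Σzᵢ/Kᵢ = -0.1032, so a root lies in (0, 1).
Iterate (Newton) starting at ψ = 0.37:
  ψ = 0.3700: g = 0.22575, g' = -0.6481 → ψ = 0.7183
  ψ = 0.7183: g = 0.03895, g' = -0.4816 → ψ = 0.7992
  ψ = 0.7992: g = -0.00004, g' = -0.4850 → ψ = 0.7991
Converged at ψ = 0.7991.
Compositions from xᵢ = zᵢ/(1+ψ(Kᵢ−1)), yᵢ = Kᵢxᵢ:
  1: x = 0.0433, y = 0.1584
  2: x = 0.0823, y = 0.2396
  3: x = 0.1499, y = 0.1873
  4: x = 0.2394, y = 0.1915
  5: x = 0.4852, y = 0.2232

x_1 = 0.0433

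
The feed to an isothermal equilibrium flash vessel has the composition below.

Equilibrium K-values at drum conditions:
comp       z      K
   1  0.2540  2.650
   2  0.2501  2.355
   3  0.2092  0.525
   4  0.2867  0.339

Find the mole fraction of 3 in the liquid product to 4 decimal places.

Rachford–Rice: g(ψ) = Σ zᵢ(Kᵢ−1)/(1+ψ(Kᵢ−1)) = 0.
Check two-phase: ΣzᵢKᵢ = 1.4691 > 1 and Σzᵢ/Kᵢ = 1.4462 > 1, so g(0) = 0.4691 > 0 and g(1) = -0.4462 < 0.
Newton–Raphson from ψ = 0.42:
  ψ = 0.4200: g = 0.07705, g' = -0.7415 → ψ = 0.5239
  ψ = 0.5239: g = 0.00078, g' = -0.7328 → ψ = 0.5250
Converged at ψ = 0.5250.
Compositions from xᵢ = zᵢ/(1+ψ(Kᵢ−1)), yᵢ = Kᵢxᵢ:
  1: x = 0.1361, y = 0.3607
  2: x = 0.1461, y = 0.3442
  3: x = 0.2787, y = 0.1463
  4: x = 0.4391, y = 0.1488

x_3 = 0.2787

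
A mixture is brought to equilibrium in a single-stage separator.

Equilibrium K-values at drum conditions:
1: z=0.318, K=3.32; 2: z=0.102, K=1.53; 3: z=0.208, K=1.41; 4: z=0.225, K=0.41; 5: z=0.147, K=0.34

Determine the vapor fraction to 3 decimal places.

ψ = 0.673

Newton iteration, ψ⁰ = 0.5:
  ψ = 0.500: g = 0.1220, g' = -0.709 → ψ = 0.672
  ψ = 0.672: g = 0.0007, g' = -0.720 → ψ = 0.673
Converged at ψ = 0.673.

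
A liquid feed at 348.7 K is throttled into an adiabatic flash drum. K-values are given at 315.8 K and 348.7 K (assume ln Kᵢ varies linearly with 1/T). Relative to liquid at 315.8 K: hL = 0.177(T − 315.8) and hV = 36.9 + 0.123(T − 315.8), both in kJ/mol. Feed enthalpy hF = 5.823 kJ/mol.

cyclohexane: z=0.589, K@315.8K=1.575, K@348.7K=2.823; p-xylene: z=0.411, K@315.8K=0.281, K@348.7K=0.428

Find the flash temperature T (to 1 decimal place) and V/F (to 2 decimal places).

Adiabatic flash: solve Rachford–Rice at each trial T, then check hF = ψ·hV(T) + (1−ψ)·hL(T).
  T = 315.8 K: K = (1.575, 0.281), RR gives ψ = 0.104, H_out = 3.853 kJ/mol
  T = 348.7 K: K = (2.823, 0.428), RR gives ψ = 0.804, H_out = 34.072 kJ/mol
  T = 332.2 K: K = (2.137, 0.350), RR gives ψ = 0.545, H_out = 22.534 kJ/mol
  T = 324.0 K: K = (1.842, 0.315), RR gives ψ = 0.371, H_out = 14.982 kJ/mol
  T = 319.9 K: K = (1.705, 0.298), RR gives ψ = 0.255, H_out = 10.095 kJ/mol
  T = 317.9 K: K = (1.641, 0.289), RR gives ψ = 0.187, H_out = 7.265 kJ/mol
Linear interpolation between T = 315.8 (H_out = 3.853) and T = 317.9 (H_out = 7.265) on hF = 5.823 gives T ≈ 317.0 K, at which ψ = 0.15.

T = 317.0 K, V/F = 0.15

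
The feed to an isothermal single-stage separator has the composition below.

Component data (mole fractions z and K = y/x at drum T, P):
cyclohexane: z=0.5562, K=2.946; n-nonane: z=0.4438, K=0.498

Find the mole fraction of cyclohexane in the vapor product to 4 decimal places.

y_cyclohexane = 0.6041

Material balance + equilibrium reduce to Σ zᵢ(Kᵢ−1)/(1+V/F(Kᵢ−1)) = 0.
g(0) = ΣzᵢKᵢ − 1 = 0.8596 and g(1) = 1 − Σzᵢ/Kᵢ = -0.0800, so a root lies in (0, 1).
Iterate (Newton) starting at V/F = 0.5:
  V/F = 0.5000: g = 0.25114, g' = -0.7404 → V/F = 0.8392
  V/F = 0.8392: g = 0.02611, g' = -0.6377 → V/F = 0.8801
  V/F = 0.8801: g = -0.00014, g' = -0.6452 → V/F = 0.8799
Converged at V/F = 0.8799.
Compositions from xᵢ = zᵢ/(1+V/F(Kᵢ−1)), yᵢ = Kᵢxᵢ:
  cyclohexane: x = 0.2051, y = 0.6041
  n-nonane: x = 0.7949, y = 0.3959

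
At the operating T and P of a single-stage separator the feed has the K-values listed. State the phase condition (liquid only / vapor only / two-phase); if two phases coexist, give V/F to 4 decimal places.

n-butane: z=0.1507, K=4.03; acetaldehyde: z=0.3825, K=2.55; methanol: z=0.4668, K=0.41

two-phase, V/F = 0.6529

ΣzᵢKᵢ = 1.7741; Σzᵢ/Kᵢ = 1.3259.
Both exceed 1, so a two-phase solution exists.
Newton iteration, ψ⁰ = 0.44:
  ψ = 0.4400: g = 0.17621, g' = -0.8754 → ψ = 0.6413
  ψ = 0.6413: g = 0.00943, g' = -0.8113 → ψ = 0.6529
Converged at ψ = 0.6529.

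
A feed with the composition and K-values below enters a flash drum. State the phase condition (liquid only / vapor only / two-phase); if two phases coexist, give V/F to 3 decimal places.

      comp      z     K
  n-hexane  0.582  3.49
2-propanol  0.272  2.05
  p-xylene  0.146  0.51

ΣzᵢKᵢ = 2.663; Σzᵢ/Kᵢ = 0.586.
Since Σzᵢ/Kᵢ < 1 the mixture is above its dew point — single vapor phase.

vapor only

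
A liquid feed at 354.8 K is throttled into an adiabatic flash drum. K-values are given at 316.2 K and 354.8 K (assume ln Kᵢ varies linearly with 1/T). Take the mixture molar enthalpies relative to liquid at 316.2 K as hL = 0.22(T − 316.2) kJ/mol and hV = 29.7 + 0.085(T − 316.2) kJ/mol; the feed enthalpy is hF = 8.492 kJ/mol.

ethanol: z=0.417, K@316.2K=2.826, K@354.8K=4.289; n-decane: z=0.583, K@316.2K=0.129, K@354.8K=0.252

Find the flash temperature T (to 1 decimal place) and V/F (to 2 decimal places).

T = 325.9 K, V/F = 0.22

Adiabatic flash: solve Rachford–Rice at each trial T, then check hF = ψ·hV(T) + (1−ψ)·hL(T).
  T = 316.2 K: K = (2.826, 0.129), RR gives ψ = 0.159, H_out = 4.737 kJ/mol
  T = 354.8 K: K = (4.289, 0.252), RR gives ψ = 0.380, H_out = 17.803 kJ/mol
  T = 335.5 K: K = (3.524, 0.184), RR gives ψ = 0.280, H_out = 11.829 kJ/mol
  T = 325.9 K: K = (3.168, 0.155), RR gives ψ = 0.225, H_out = 8.508 kJ/mol
  T = 321.0 K: K = (2.993, 0.141), RR gives ψ = 0.193, H_out = 6.667 kJ/mol
  T = 323.4 K: K = (3.078, 0.148), RR gives ψ = 0.209, H_out = 7.583 kJ/mol
  T = 324.6 K: K = (3.121, 0.151), RR gives ψ = 0.216, H_out = 8.031 kJ/mol
Linear interpolation between T = 324.6 (H_out = 8.031) and T = 325.9 (H_out = 8.508) on hF = 8.492 gives T ≈ 325.9 K, at which ψ = 0.22.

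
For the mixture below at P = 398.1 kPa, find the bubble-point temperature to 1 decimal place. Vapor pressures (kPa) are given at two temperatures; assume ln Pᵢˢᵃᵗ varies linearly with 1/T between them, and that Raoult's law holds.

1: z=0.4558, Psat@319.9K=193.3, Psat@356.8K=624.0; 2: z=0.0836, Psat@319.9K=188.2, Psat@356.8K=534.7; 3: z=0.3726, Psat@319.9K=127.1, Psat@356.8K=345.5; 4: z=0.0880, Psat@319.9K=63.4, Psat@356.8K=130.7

T = 350.7 K

Bubble-point temperature: ΣzᵢPᵢˢᵃᵗ(T) = P. Interpolate ln Pᵢˢᵃᵗ = aᵢ + bᵢ/T.
  T = 319.9 K: ΣzᵢPᵢˢᵃᵗ = 156.78 kPa
  T = 356.8 K: ΣzᵢPᵢˢᵃᵗ = 469.36 kPa
  T = 338.4 K: ΣzᵢPᵢˢᵃᵗ = 279.55 kPa
  T = 347.6 K: ΣzᵢPᵢˢᵃᵗ = 364.62 kPa
  T = 352.2 K: ΣzᵢPᵢˢᵃᵗ = 414.34 kPa
  T = 349.9 K: ΣzᵢPᵢˢᵃᵗ = 388.84 kPa
Interpolating between 349.9 K and 352.2 K gives T ≈ 350.7 K.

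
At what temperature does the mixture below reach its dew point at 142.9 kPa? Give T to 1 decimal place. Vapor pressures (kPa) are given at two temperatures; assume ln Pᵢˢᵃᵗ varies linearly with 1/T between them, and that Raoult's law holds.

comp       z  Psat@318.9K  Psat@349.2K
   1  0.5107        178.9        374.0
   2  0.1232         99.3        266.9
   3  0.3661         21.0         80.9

T = 346.5 K

Dew-point temperature: Σzᵢ·P/Pᵢˢᵃᵗ(T) = 1. Interpolate ln Pᵢˢᵃᵗ = aᵢ + bᵢ/T.
  T = 318.9 K: ΣzᵢP/Pᵢˢᵃᵗ = 3.0764
  T = 349.2 K: ΣzᵢP/Pᵢˢᵃᵗ = 0.9078
  T = 334.0 K: ΣzᵢP/Pᵢˢᵃᵗ = 1.6175
  T = 341.6 K: ΣzᵢP/Pᵢˢᵃᵗ = 1.2019
  T = 345.4 K: ΣzᵢP/Pᵢˢᵃᵗ = 1.0425
  T = 347.3 K: ΣzᵢP/Pᵢˢᵃᵗ = 0.9723
  T = 346.4 K: ΣzᵢP/Pᵢˢᵃᵗ = 1.0048
Interpolating between 346.4 K and 347.3 K gives T ≈ 346.5 K.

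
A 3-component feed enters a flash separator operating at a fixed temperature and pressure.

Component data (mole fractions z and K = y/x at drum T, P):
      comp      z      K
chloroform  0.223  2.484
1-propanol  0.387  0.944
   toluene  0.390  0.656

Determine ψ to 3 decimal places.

ψ = 0.525

Material balance + equilibrium reduce to Σ zᵢ(Kᵢ−1)/(1+ψ(Kᵢ−1)) = 0.
Feasibility: ΣzᵢKᵢ = 1.175, Σzᵢ/Kᵢ = 1.094 — both > 1, two phases present.
Newton–Raphson from ψ = 0.34:
  ψ = 0.340: g = 0.0459, g' = -0.277 → ψ = 0.506
  ψ = 0.506: g = 0.0044, g' = -0.229 → ψ = 0.525
Converged at ψ = 0.525.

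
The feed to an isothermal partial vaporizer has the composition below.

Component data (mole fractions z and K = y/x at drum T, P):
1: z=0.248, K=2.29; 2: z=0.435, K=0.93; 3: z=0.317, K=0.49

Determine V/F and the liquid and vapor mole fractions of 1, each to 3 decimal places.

Rachford–Rice: g(V/F) = Σ zᵢ(Kᵢ−1)/(1+V/F(Kᵢ−1)) = 0.
Check two-phase: ΣzᵢKᵢ = 1.128 > 1 and Σzᵢ/Kᵢ = 1.223 > 1, so g(0) = 0.128 > 0 and g(1) = -0.223 < 0.
Newton–Raphson from V/F = 0.5:
  V/F = 0.500: g = -0.0541, g' = -0.303 → V/F = 0.322
  V/F = 0.322: g = 0.0015, g' = -0.326 → V/F = 0.326
Converged at V/F = 0.326.
Compositions from xᵢ = zᵢ/(1+V/F(Kᵢ−1)), yᵢ = Kᵢxᵢ:
  1: x = 0.175, y = 0.400
  2: x = 0.445, y = 0.414
  3: x = 0.380, y = 0.186

V/F = 0.326, x_1 = 0.175, y_1 = 0.400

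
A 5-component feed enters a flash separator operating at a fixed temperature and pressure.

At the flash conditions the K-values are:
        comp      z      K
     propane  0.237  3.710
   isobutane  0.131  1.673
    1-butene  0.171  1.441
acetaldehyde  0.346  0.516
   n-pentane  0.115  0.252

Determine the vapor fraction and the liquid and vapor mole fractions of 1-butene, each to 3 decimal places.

ψ = 0.563, x_1-butene = 0.137, y_1-butene = 0.197

Rachford–Rice: g(ψ) = Σ zᵢ(Kᵢ−1)/(1+ψ(Kᵢ−1)) = 0.
Check two-phase: ΣzᵢKᵢ = 1.552 > 1 and Σzᵢ/Kᵢ = 1.388 > 1, so g(0) = 0.552 > 0 and g(1) = -0.388 < 0.
Newton iteration, ψ⁰ = 0.69:
  ψ = 0.690: g = -0.0874, g' = -0.716 → ψ = 0.568
  ψ = 0.568: g = -0.0035, g' = -0.671 → ψ = 0.563
Converged at ψ = 0.563.
Compositions from xᵢ = zᵢ/(1+ψ(Kᵢ−1)), yᵢ = Kᵢxᵢ:
  propane: x = 0.094, y = 0.348
  isobutane: x = 0.095, y = 0.159
  1-butene: x = 0.137, y = 0.197
  acetaldehyde: x = 0.476, y = 0.245
  n-pentane: x = 0.199, y = 0.050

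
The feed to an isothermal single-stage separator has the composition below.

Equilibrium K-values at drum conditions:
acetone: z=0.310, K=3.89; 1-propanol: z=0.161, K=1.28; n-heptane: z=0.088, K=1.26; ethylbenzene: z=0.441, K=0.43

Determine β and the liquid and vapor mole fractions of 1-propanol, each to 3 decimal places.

Let β = V/F and solve Σ zᵢ(Kᵢ−1)/(1+β(Kᵢ−1)) = 0.
Check two-phase: ΣzᵢKᵢ = 1.712 > 1 and Σzᵢ/Kᵢ = 1.301 > 1, so g(0) = 0.712 > 0 and g(1) = -0.301 < 0.
Iterate (Newton) starting at β = 0.44:
  β = 0.440: g = 0.1195, g' = -0.772 → β = 0.595
  β = 0.595: g = 0.0076, g' = -0.692 → β = 0.606
Converged at β = 0.606.
Compositions from xᵢ = zᵢ/(1+β(Kᵢ−1)), yᵢ = Kᵢxᵢ:
  acetone: x = 0.113, y = 0.438
  1-propanol: x = 0.138, y = 0.176
  n-heptane: x = 0.076, y = 0.096
  ethylbenzene: x = 0.674, y = 0.290

β = 0.606, x_1-propanol = 0.138, y_1-propanol = 0.176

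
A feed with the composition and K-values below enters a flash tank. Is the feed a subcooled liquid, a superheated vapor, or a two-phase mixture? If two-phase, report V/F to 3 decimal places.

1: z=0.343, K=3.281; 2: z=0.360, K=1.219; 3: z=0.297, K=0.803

ΣzᵢKᵢ = 1.803; Σzᵢ/Kᵢ = 0.770.
Since Σzᵢ/Kᵢ < 1 the mixture is above its dew point — single vapor phase.

superheated vapor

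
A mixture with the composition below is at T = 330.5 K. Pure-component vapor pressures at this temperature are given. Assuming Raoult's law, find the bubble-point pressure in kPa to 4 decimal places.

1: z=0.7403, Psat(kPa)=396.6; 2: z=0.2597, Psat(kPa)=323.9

Pbub = 377.7198 kPa

At the bubble point ψ → 0, so ΣzᵢKᵢ = 1 with Kᵢ = Pᵢˢᵃᵗ/P ⇒ P = ΣzᵢPᵢˢᵃᵗ.
P = 0.7403·396.6 + 0.2597·323.9 = 377.7198 kPa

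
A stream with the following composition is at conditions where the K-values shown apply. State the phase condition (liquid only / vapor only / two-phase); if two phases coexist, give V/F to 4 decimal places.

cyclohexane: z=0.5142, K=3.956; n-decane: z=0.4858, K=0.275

ΣzᵢKᵢ = 2.1678; Σzᵢ/Kᵢ = 1.8965.
Both exceed 1, so a two-phase solution exists.
Rachford–Rice: g(ψ) = Σ zᵢ(Kᵢ−1)/(1+ψ(Kᵢ−1)) = 0.
Binary case is linear: z₁(K₁−1)(1+ψ(K₂−1)) + z₂(K₂−1)(1+ψ(K₁−1)) = 0
⇒ ψ = [z₁(K₁−1)+z₂(K₂−1)] / [−(K₁−1)(K₂−1)] = 1.16777/2.14310 = 0.5449

two-phase, V/F = 0.5449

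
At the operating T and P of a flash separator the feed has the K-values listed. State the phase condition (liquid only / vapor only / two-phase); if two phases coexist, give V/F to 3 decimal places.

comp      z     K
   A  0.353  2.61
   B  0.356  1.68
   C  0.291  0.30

two-phase, V/F = 0.737

ΣzᵢKᵢ = 1.607; Σzᵢ/Kᵢ = 1.317.
Both exceed 1, so a two-phase solution exists.
Let ψ = V/F and solve Σ zᵢ(Kᵢ−1)/(1+ψ(Kᵢ−1)) = 0.
Newton iteration, ψ⁰ = 0.5:
  ψ = 0.500: g = 0.1821, g' = -0.710 → ψ = 0.757
  ψ = 0.757: g = -0.0169, g' = -0.902 → ψ = 0.738
  ψ = 0.738: g = -0.0003, g' = -0.874 → ψ = 0.737
Converged at ψ = 0.737.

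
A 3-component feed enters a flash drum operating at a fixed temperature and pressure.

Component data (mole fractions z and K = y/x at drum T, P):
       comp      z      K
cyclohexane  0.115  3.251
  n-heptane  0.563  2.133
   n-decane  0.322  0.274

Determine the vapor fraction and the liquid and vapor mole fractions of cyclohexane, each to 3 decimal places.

Let ψ = V/F and solve Σ zᵢ(Kᵢ−1)/(1+ψ(Kᵢ−1)) = 0.
Feasibility: ΣzᵢKᵢ = 1.663, Σzᵢ/Kᵢ = 1.475 — both > 1, two phases present.
Newton–Raphson from ψ = 0.64:
  ψ = 0.640: g = 0.0392, g' = -0.933 → ψ = 0.682
  ψ = 0.682: g = -0.0011, g' = -0.986 → ψ = 0.681
Converged at ψ = 0.681.
Compositions from xᵢ = zᵢ/(1+ψ(Kᵢ−1)), yᵢ = Kᵢxᵢ:
  cyclohexane: x = 0.045, y = 0.148
  n-heptane: x = 0.318, y = 0.678
  n-decane: x = 0.637, y = 0.174

ψ = 0.681, x_cyclohexane = 0.045, y_cyclohexane = 0.148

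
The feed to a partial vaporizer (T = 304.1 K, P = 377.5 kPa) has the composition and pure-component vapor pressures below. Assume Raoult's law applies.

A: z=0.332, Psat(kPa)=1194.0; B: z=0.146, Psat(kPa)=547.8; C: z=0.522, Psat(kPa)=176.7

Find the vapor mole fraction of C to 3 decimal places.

y_C = 0.341

Raoult's law: Kᵢ = Pᵢˢᵃᵗ/P = Pᵢˢᵃᵗ/377.5.
  K_A = 1194.0/377.5 = 3.16291, K_B = 547.8/377.5 = 1.45113, K_C = 176.7/377.5 = 0.46808
Material balance + equilibrium reduce to Σ zᵢ(Kᵢ−1)/(1+ψ(Kᵢ−1)) = 0.
Check two-phase: ΣzᵢKᵢ = 1.506 > 1 and Σzᵢ/Kᵢ = 1.321 > 1, so g(0) = 0.506 > 0 and g(1) = -0.321 < 0.
Newton–Raphson from ψ = 0.38:
  ψ = 0.380: g = 0.1024, g' = -0.722 → ψ = 0.522
  ψ = 0.522: g = 0.0063, g' = -0.645 → ψ = 0.532
Converged at ψ = 0.532.
Compositions from xᵢ = zᵢ/(1+ψ(Kᵢ−1)), yᵢ = Kᵢxᵢ:
  A: x = 0.154, y = 0.488
  B: x = 0.118, y = 0.171
  C: x = 0.728, y = 0.341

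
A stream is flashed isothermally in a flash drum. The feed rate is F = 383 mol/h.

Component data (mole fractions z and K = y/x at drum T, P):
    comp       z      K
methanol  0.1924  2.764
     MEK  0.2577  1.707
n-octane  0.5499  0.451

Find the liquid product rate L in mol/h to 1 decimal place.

L = 260.9 mol/h

Newton iteration, ψ⁰ = 0.34:
  ψ = 0.3400: g = -0.01214, g' = -0.5682 → ψ = 0.3186
  ψ = 0.3186: g = 0.00007, g' = -0.5746 → ψ = 0.3187
Converged at ψ = 0.3187.
Then V = ψ·F = 0.3187·383 = 122.1 mol/h and L = F − V = 260.9 mol/h.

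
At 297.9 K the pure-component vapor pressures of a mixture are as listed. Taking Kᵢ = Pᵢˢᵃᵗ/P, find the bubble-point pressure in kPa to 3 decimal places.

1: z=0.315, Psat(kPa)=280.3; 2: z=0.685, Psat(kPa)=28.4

At the bubble point ψ → 0, so ΣzᵢKᵢ = 1 with Kᵢ = Pᵢˢᵃᵗ/P ⇒ P = ΣzᵢPᵢˢᵃᵗ.
P = 0.315·280.3 + 0.685·28.4 = 107.749 kPa

Pbub = 107.749 kPa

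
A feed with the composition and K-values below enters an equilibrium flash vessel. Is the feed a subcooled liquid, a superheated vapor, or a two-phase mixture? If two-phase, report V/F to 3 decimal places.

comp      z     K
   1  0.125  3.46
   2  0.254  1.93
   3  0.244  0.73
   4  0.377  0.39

ΣzᵢKᵢ = 1.248; Σzᵢ/Kᵢ = 1.469.
Both exceed 1, so a two-phase solution exists.
Newton–Raphson from ψ = 0.37:
  ψ = 0.370: g = -0.0335, g' = -0.585 → ψ = 0.313
  ψ = 0.313: g = 0.0006, g' = -0.609 → ψ = 0.314
Converged at ψ = 0.314.

two-phase, V/F = 0.314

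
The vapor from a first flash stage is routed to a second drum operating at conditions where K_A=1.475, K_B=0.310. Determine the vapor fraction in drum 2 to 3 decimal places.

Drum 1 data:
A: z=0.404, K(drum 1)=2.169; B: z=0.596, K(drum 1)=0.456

V/F (drum 2) = 0.343

Drum 1:
Material balance + equilibrium reduce to Σ zᵢ(Kᵢ−1)/(1+ψ₁(Kᵢ−1)) = 0.
Check two-phase: ΣzᵢKᵢ = 1.148 > 1 and Σzᵢ/Kᵢ = 1.493 > 1, so g(0) = 0.148 > 0 and g(1) = -0.493 < 0.
Newton iteration, ψ₁⁰ = 0.36:
  ψ₁ = 0.360: g = -0.0708, g' = -0.546 → ψ₁ = 0.230
  ψ₁ = 0.230: g = 0.0014, g' = -0.573 → ψ₁ = 0.233
Converged at ψ₁ = 0.233.
Drum-1 compositions:
  A: x = 0.318, y = 0.689
  B: x = 0.682, y = 0.311
Drum-2 feed = drum-1 vapor: z₂ = (0.6888, 0.3112).
Drum 2:
Rachford–Rice: g(ψ₂) = Σ zᵢ(Kᵢ−1)/(1+ψ₂(Kᵢ−1)) = 0.
g(0) = ΣzᵢKᵢ − 1 = 0.112 and g(1) = 1 − Σzᵢ/Kᵢ = -0.471, so a root lies in (0, 1).
Binary case is linear: z₁(K₁−1)(1+ψ₂(K₂−1)) + z₂(K₂−1)(1+ψ₂(K₁−1)) = 0
⇒ ψ₂ = [z₁(K₁−1)+z₂(K₂−1)] / [−(K₁−1)(K₂−1)] = 0.1125/0.3278 = 0.343
  A: x = 0.592, y = 0.874
  B: x = 0.408, y = 0.126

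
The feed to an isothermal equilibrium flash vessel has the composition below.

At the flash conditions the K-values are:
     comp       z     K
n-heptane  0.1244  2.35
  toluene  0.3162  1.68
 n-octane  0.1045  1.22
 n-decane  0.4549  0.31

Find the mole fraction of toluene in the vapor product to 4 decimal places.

Let ψ = V/F and solve Σ zᵢ(Kᵢ−1)/(1+ψ(Kᵢ−1)) = 0.
Feasibility: ΣzᵢKᵢ = 1.0921, Σzᵢ/Kᵢ = 1.7942 — both > 1, two phases present.
Newton–Raphson from ψ = 0.67:
  ψ = 0.6700: g = -0.32781, g' = -0.8844 → ψ = 0.2994
  ψ = 0.2994: g = -0.07577, g' = -0.5644 → ψ = 0.1651
  ψ = 0.1651: g = -0.00141, g' = -0.5503 → ψ = 0.1625
Converged at ψ = 0.1625.
Compositions from xᵢ = zᵢ/(1+ψ(Kᵢ−1)), yᵢ = Kᵢxᵢ:
  n-heptane: x = 0.1020, y = 0.2397
  toluene: x = 0.2847, y = 0.4783
  n-octane: x = 0.1009, y = 0.1231
  n-decane: x = 0.5124, y = 0.1588

y_toluene = 0.4783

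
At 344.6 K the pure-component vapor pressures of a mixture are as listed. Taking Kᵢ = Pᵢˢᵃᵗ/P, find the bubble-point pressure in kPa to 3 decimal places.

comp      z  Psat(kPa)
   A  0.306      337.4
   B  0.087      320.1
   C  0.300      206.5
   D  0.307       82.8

Pbub = 218.463 kPa

At the bubble point ψ → 0, so ΣzᵢKᵢ = 1 with Kᵢ = Pᵢˢᵃᵗ/P ⇒ P = ΣzᵢPᵢˢᵃᵗ.
P = 0.306·337.4 + 0.087·320.1 + 0.300·206.5 + 0.307·82.8 = 218.463 kPa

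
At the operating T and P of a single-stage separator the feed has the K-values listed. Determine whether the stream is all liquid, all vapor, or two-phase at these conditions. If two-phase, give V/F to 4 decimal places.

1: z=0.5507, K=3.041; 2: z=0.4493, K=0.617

ΣzᵢKᵢ = 1.9519; Σzᵢ/Kᵢ = 0.9093.
Since Σzᵢ/Kᵢ < 1 the mixture is above its dew point — single vapor phase.

all vapor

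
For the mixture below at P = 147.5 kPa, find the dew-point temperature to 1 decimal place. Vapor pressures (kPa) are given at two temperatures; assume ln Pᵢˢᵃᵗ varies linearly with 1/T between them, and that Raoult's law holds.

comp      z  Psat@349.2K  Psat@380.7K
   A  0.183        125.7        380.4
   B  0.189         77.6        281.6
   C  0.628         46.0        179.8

T = 371.2 K

Dew-point temperature: Σzᵢ·P/Pᵢˢᵃᵗ(T) = 1. Interpolate ln Pᵢˢᵃᵗ = aᵢ + bᵢ/T.
  T = 349.2 K: ΣzᵢP/Pᵢˢᵃᵗ = 2.5877
  T = 380.7 K: ΣzᵢP/Pᵢˢᵃᵗ = 0.6851
  T = 364.9 K: ΣzᵢP/Pᵢˢᵃᵗ = 1.2957
  T = 372.8 K: ΣzᵢP/Pᵢˢᵃᵗ = 0.9357
  T = 368.9 K: ΣzᵢP/Pᵢˢᵃᵗ = 1.0968
  T = 370.9 K: ΣzᵢP/Pᵢˢᵃᵗ = 1.0106
Interpolating between 370.9 K and 372.8 K gives T ≈ 371.2 K.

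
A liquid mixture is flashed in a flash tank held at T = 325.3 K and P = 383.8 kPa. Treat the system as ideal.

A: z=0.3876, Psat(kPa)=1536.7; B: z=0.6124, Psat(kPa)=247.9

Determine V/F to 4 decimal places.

V/F = 0.8908

Raoult's law: Kᵢ = Pᵢˢᵃᵗ/P = Pᵢˢᵃᵗ/383.8.
  K_A = 1536.7/383.8 = 4.003908, K_B = 247.9/383.8 = 0.645909
Material balance + equilibrium reduce to Σ zᵢ(Kᵢ−1)/(1+V/F(Kᵢ−1)) = 0.
Feasibility: ΣzᵢKᵢ = 1.9475, Σzᵢ/Kᵢ = 1.0449 — both > 1, two phases present.
Iterate (Newton) starting at V/F = 0.5:
  V/F = 0.5000: g = 0.20187, g' = -0.6721 → V/F = 0.8004
  V/F = 0.8004: g = 0.03942, g' = -0.4513 → V/F = 0.8877
  V/F = 0.8877: g = 0.00130, g' = -0.4235 → V/F = 0.8908
Converged at V/F = 0.8908.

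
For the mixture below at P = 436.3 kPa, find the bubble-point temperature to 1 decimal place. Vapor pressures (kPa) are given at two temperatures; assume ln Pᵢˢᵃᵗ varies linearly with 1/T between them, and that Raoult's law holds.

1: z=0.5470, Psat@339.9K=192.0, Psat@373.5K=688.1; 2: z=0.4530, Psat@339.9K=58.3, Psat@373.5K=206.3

T = 371.4 K

Bubble-point temperature: ΣzᵢPᵢˢᵃᵗ(T) = P. Interpolate ln Pᵢˢᵃᵗ = aᵢ + bᵢ/T.
  T = 339.9 K: ΣzᵢPᵢˢᵃᵗ = 131.43 kPa
  T = 373.5 K: ΣzᵢPᵢˢᵃᵗ = 469.84 kPa
  T = 356.7 K: ΣzᵢPᵢˢᵃᵗ = 256.07 kPa
  T = 365.1 K: ΣzᵢPᵢˢᵃᵗ = 349.29 kPa
  T = 369.3 K: ΣzᵢPᵢˢᵃᵗ = 405.79 kPa
  T = 371.4 K: ΣzᵢPᵢˢᵃᵗ = 436.83 kPa
Interpolating between 369.3 K and 371.4 K gives T ≈ 371.4 K.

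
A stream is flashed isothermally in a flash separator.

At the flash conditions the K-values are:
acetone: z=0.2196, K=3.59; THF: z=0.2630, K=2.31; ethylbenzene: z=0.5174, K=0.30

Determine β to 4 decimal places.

Material balance + equilibrium reduce to Σ zᵢ(Kᵢ−1)/(1+β(Kᵢ−1)) = 0.
Feasibility: ΣzᵢKᵢ = 1.5511, Σzᵢ/Kᵢ = 1.8997 — both > 1, two phases present.
Iterate (Newton) starting at β = 0.38:
  β = 0.3800: g = 0.02324, g' = -1.0459 → β = 0.4022
  β = 0.4022: g = 0.00009, g' = -1.0381 → β = 0.4023
Converged at β = 0.4023.

β = 0.4023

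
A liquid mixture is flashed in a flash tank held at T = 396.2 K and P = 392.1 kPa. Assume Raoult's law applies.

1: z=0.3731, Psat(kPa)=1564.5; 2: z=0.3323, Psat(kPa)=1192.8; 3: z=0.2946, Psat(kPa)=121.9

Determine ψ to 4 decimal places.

ψ = 0.9049

Raoult's law: Kᵢ = Pᵢˢᵃᵗ/P = Pᵢˢᵃᵗ/392.1.
  K_1 = 1564.5/392.1 = 3.990054, K_2 = 1192.8/392.1 = 3.042081, K_3 = 121.9/392.1 = 0.310890
Rachford–Rice: g(ψ) = Σ zᵢ(Kᵢ−1)/(1+ψ(Kᵢ−1)) = 0.
Check two-phase: ΣzᵢKᵢ = 2.5912 > 1 and Σzᵢ/Kᵢ = 1.1503 > 1, so g(0) = 1.5912 > 0 and g(1) = -0.1503 < 0.
Newton iteration, ψ⁰ = 0.5:
  ψ = 0.5000: g = 0.47315, g' = -1.2007 → ψ = 0.8941
  ψ = 0.8941: g = 0.01503, g' = -1.3700 → ψ = 0.9050
  ψ = 0.9050: g = -0.00017, g' = -1.4015 → ψ = 0.9049
Converged at ψ = 0.9049.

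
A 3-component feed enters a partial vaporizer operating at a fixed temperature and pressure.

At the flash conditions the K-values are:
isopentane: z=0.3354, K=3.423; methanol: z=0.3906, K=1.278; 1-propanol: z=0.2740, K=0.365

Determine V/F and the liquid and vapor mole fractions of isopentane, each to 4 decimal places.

Material balance + equilibrium reduce to Σ zᵢ(Kᵢ−1)/(1+V/F(Kᵢ−1)) = 0.
g(0) = ΣzᵢKᵢ − 1 = 0.7473 and g(1) = 1 − Σzᵢ/Kᵢ = -0.1543, so a root lies in (0, 1).
Iterate (Newton) starting at V/F = 0.5:
  V/F = 0.5000: g = 0.20788, g' = -0.6631 → V/F = 0.8135
  V/F = 0.8135: g = 0.00217, g' = -0.7159 → V/F = 0.8165
Converged at V/F = 0.8165.
Compositions from xᵢ = zᵢ/(1+V/F(Kᵢ−1)), yᵢ = Kᵢxᵢ:
  isopentane: x = 0.1126, y = 0.3855
  methanol: x = 0.3183, y = 0.4068
  1-propanol: x = 0.5691, y = 0.2077

V/F = 0.8165, x_isopentane = 0.1126, y_isopentane = 0.3855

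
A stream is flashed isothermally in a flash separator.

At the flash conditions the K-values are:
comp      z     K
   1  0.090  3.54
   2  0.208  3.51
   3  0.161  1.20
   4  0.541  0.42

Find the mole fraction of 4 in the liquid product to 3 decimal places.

x_4 = 0.701

Newton–Raphson from ψ = 0.5:
  ψ = 0.500: g = -0.0804, g' = -0.737 → ψ = 0.391
  ψ = 0.391: g = 0.0024, g' = -0.790 → ψ = 0.394
Converged at ψ = 0.394.
Compositions from xᵢ = zᵢ/(1+ψ(Kᵢ−1)), yᵢ = Kᵢxᵢ:
  1: x = 0.045, y = 0.159
  2: x = 0.105, y = 0.367
  3: x = 0.149, y = 0.179
  4: x = 0.701, y = 0.294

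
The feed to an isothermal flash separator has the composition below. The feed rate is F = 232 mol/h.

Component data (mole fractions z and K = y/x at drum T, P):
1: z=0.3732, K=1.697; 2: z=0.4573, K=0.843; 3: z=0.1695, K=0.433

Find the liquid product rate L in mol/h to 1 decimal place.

L = 136.5 mol/h

Material balance + equilibrium reduce to Σ zᵢ(Kᵢ−1)/(1+V/F(Kᵢ−1)) = 0.
Check two-phase: ΣzᵢKᵢ = 1.0922 > 1 and Σzᵢ/Kᵢ = 1.1538 > 1, so g(0) = 0.0922 > 0 and g(1) = -0.1538 < 0.
Iterate (Newton) starting at V/F = 0.5:
  V/F = 0.5000: g = -0.01915, g' = -0.2191 → V/F = 0.4126
  V/F = 0.4126: g = -0.00020, g' = -0.2151 → V/F = 0.4117
Converged at V/F = 0.4117.
Then V = V/F·F = 0.4117·232 = 95.5 mol/h and L = F − V = 136.5 mol/h.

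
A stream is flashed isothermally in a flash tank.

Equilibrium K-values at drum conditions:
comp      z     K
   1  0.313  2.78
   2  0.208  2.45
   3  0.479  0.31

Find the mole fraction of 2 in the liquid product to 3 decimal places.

Rachford–Rice: g(ψ) = Σ zᵢ(Kᵢ−1)/(1+ψ(Kᵢ−1)) = 0.
Check two-phase: ΣzᵢKᵢ = 1.528 > 1 and Σzᵢ/Kᵢ = 1.743 > 1, so g(0) = 0.528 > 0 and g(1) = -0.743 < 0.
Newton–Raphson from ψ = 0.31:
  ψ = 0.310: g = 0.1467, g' = -0.989 → ψ = 0.458
  ψ = 0.458: g = 0.0047, g' = -0.946 → ψ = 0.463
Converged at ψ = 0.463.
Compositions from xᵢ = zᵢ/(1+ψ(Kᵢ−1)), yᵢ = Kᵢxᵢ:
  1: x = 0.172, y = 0.477
  2: x = 0.124, y = 0.305
  3: x = 0.704, y = 0.218

x_2 = 0.124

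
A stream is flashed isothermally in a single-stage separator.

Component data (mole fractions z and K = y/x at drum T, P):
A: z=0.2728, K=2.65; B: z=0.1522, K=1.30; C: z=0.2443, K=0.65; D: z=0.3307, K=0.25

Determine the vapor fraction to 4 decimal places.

ψ = 0.1969

Material balance + equilibrium reduce to Σ zᵢ(Kᵢ−1)/(1+ψ(Kᵢ−1)) = 0.
Check two-phase: ΣzᵢKᵢ = 1.1622 > 1 and Σzᵢ/Kᵢ = 1.9187 > 1, so g(0) = 0.1622 > 0 and g(1) = -0.9187 < 0.
Newton iteration, ψ⁰ = 0.5:
  ψ = 0.5000: g = -0.21414, g' = -0.7535 → ψ = 0.2158
  ψ = 0.2158: g = -0.01361, g' = -0.7158 → ψ = 0.1968
  ψ = 0.1968: g = 0.00009, g' = -0.7260 → ψ = 0.1969
Converged at ψ = 0.1969.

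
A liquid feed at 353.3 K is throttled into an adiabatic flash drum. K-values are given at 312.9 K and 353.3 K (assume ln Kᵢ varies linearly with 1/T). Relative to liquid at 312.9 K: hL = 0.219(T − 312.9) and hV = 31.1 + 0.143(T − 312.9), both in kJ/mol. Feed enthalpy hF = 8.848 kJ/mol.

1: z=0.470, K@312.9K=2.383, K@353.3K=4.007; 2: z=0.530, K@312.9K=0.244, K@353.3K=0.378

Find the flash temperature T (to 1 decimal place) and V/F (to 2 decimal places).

Adiabatic flash: solve Rachford–Rice at each trial T, then check hF = ψ·hV(T) + (1−ψ)·hL(T).
  T = 312.9 K: K = (2.383, 0.244), RR gives ψ = 0.238, H_out = 7.416 kJ/mol
  T = 353.3 K: K = (4.007, 0.378), RR gives ψ = 0.579, H_out = 25.087 kJ/mol
  T = 333.1 K: K = (3.139, 0.308), RR gives ψ = 0.431, H_out = 17.172 kJ/mol
  T = 323.0 K: K = (2.747, 0.275), RR gives ψ = 0.345, H_out = 12.674 kJ/mol
  T = 317.9 K: K = (2.560, 0.259), RR gives ψ = 0.295, H_out = 10.144 kJ/mol
  T = 315.4 K: K = (2.470, 0.252), RR gives ψ = 0.267, H_out = 8.816 kJ/mol
  T = 316.6 K: K = (2.513, 0.255), RR gives ψ = 0.281, H_out = 9.461 kJ/mol
Linear interpolation between T = 315.4 (H_out = 8.816) and T = 316.6 (H_out = 9.461) on hF = 8.848 gives T ≈ 315.5 K, at which ψ = 0.27.

T = 315.5 K, V/F = 0.27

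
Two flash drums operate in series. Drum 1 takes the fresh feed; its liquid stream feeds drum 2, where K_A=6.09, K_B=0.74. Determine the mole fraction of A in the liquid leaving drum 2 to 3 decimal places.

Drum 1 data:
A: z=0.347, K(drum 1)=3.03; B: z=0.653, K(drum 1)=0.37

Drum 1:
Rachford–Rice: g(ψ₁) = Σ zᵢ(Kᵢ−1)/(1+ψ₁(Kᵢ−1)) = 0.
Feasibility: ΣzᵢKᵢ = 1.293, Σzᵢ/Kᵢ = 1.879 — both > 1, two phases present.
Binary case is linear: z₁(K₁−1)(1+ψ₁(K₂−1)) + z₂(K₂−1)(1+ψ₁(K₁−1)) = 0
⇒ ψ₁ = [z₁(K₁−1)+z₂(K₂−1)] / [−(K₁−1)(K₂−1)] = 0.2930/1.2789 = 0.229
Drum-1 compositions:
  A: x = 0.237, y = 0.718
  B: x = 0.763, y = 0.282
Drum-2 feed = drum-1 liquid: z₂ = (0.2368, 0.7632).
Drum 2:
Let ψ₂ = V/F and solve Σ zᵢ(Kᵢ−1)/(1+ψ₂(Kᵢ−1)) = 0.
Feasibility: ΣzᵢKᵢ = 2.007, Σzᵢ/Kᵢ = 1.070 — both > 1, two phases present.
Iterate (Newton) starting at ψ₂ = 0.5:
  ψ₂ = 0.500: g = 0.1120, g' = -0.556 → ψ₂ = 0.701
  ψ₂ = 0.701: g = 0.0212, g' = -0.371 → ψ₂ = 0.758
  ψ₂ = 0.758: g = 0.0009, g' = -0.340 → ψ₂ = 0.761
Converged at ψ₂ = 0.761.
  A: x = 0.049, y = 0.296
  B: x = 0.951, y = 0.704

x_A (drum 2) = 0.049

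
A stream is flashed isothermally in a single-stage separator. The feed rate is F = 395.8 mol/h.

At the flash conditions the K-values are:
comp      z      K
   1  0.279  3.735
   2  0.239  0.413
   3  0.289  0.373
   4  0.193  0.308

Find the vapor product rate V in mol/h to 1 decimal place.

V = 70.5 mol/h

Rachford–Rice: g(ψ) = Σ zᵢ(Kᵢ−1)/(1+ψ(Kᵢ−1)) = 0.
Check two-phase: ΣzᵢKᵢ = 1.308 > 1 and Σzᵢ/Kᵢ = 2.055 > 1, so g(0) = 0.308 > 0 and g(1) = -1.055 < 0.
Newton–Raphson from ψ = 0.46:
  ψ = 0.460: g = -0.3048, g' = -0.987 → ψ = 0.151
  ψ = 0.151: g = 0.0366, g' = -1.398 → ψ = 0.177
  ψ = 0.177: g = 0.0011, g' = -1.313 → ψ = 0.178
Converged at ψ = 0.178.
Then V = ψ·F = 0.1782·395.8 = 70.5 mol/h and L = F − V = 325.3 mol/h.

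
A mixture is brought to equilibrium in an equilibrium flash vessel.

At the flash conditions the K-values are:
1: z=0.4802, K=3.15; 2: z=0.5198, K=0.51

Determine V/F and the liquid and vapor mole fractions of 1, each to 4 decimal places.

Rachford–Rice: g(V/F) = Σ zᵢ(Kᵢ−1)/(1+V/F(Kᵢ−1)) = 0.
g(0) = ΣzᵢKᵢ − 1 = 0.7777 and g(1) = 1 − Σzᵢ/Kᵢ = -0.1717, so a root lies in (0, 1).
Iterate (Newton) starting at V/F = 0.55:
  V/F = 0.5500: g = 0.12438, g' = -0.6999 → V/F = 0.7277
  V/F = 0.7277: g = 0.00671, g' = -0.6390 → V/F = 0.7382
Converged at V/F = 0.7382.
Compositions from xᵢ = zᵢ/(1+V/F(Kᵢ−1)), yᵢ = Kᵢxᵢ:
  1: x = 0.1856, y = 0.5847
  2: x = 0.8144, y = 0.4153

V/F = 0.7382, x_1 = 0.1856, y_1 = 0.5847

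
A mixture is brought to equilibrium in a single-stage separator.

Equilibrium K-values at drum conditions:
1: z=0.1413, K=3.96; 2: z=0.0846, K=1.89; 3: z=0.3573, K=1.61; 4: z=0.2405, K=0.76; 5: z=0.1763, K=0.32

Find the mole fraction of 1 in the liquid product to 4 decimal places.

x_1 = 0.0432

Newton–Raphson from ψ = 0.39:
  ψ = 0.3900: g = 0.19926, g' = -0.5583 → ψ = 0.7469
  ψ = 0.7469: g = 0.01126, g' = -0.5642 → ψ = 0.7669
  ψ = 0.7669: g = -0.00013, g' = -0.5780 → ψ = 0.7667
Converged at ψ = 0.7667.
Compositions from xᵢ = zᵢ/(1+ψ(Kᵢ−1)), yᵢ = Kᵢxᵢ:
  1: x = 0.0432, y = 0.1712
  2: x = 0.0503, y = 0.0950
  3: x = 0.2434, y = 0.3920
  4: x = 0.2947, y = 0.2240
  5: x = 0.3683, y = 0.1179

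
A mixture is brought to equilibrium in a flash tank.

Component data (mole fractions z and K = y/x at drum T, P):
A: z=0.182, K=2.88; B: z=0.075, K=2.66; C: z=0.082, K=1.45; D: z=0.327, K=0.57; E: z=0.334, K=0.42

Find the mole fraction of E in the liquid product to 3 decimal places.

x_E = 0.379

Rachford–Rice: g(V/F) = Σ zᵢ(Kᵢ−1)/(1+V/F(Kᵢ−1)) = 0.
Feasibility: ΣzᵢKᵢ = 1.169, Σzᵢ/Kᵢ = 1.517 — both > 1, two phases present.
Iterate (Newton) starting at V/F = 0.5:
  V/F = 0.500: g = -0.1774, g' = -0.565 → V/F = 0.186
  V/F = 0.186: g = 0.0129, g' = -0.701 → V/F = 0.204
Converged at V/F = 0.204.
Compositions from xᵢ = zᵢ/(1+V/F(Kᵢ−1)), yᵢ = Kᵢxᵢ:
  A: x = 0.131, y = 0.379
  B: x = 0.056, y = 0.149
  C: x = 0.075, y = 0.109
  D: x = 0.359, y = 0.204
  E: x = 0.379, y = 0.159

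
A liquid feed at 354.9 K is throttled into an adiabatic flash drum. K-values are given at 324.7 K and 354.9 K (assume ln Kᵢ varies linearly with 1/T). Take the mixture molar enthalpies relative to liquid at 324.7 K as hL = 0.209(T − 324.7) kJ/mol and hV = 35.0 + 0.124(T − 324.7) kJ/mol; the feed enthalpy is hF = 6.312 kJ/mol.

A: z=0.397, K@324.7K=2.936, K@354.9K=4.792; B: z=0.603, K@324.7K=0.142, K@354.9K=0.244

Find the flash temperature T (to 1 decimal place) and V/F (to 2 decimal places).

Adiabatic flash: solve Rachford–Rice at each trial T, then check hF = ψ·hV(T) + (1−ψ)·hL(T).
  T = 324.7 K: K = (2.936, 0.142), RR gives ψ = 0.151, H_out = 5.293 kJ/mol
  T = 354.9 K: K = (4.792, 0.244), RR gives ψ = 0.366, H_out = 18.186 kJ/mol
  T = 339.8 K: K = (3.792, 0.188), RR gives ψ = 0.273, H_out = 12.366 kJ/mol
  T = 332.2 K: K = (3.344, 0.164), RR gives ψ = 0.218, H_out = 9.043 kJ/mol
  T = 328.4 K: K = (3.133, 0.153), RR gives ψ = 0.186, H_out = 7.216 kJ/mol
  T = 326.5 K: K = (3.031, 0.147), RR gives ψ = 0.169, H_out = 6.248 kJ/mol
Linear interpolation between T = 326.5 (H_out = 6.248) and T = 328.4 (H_out = 7.216) on hF = 6.312 gives T ≈ 326.6 K, at which ψ = 0.17.

T = 326.6 K, V/F = 0.17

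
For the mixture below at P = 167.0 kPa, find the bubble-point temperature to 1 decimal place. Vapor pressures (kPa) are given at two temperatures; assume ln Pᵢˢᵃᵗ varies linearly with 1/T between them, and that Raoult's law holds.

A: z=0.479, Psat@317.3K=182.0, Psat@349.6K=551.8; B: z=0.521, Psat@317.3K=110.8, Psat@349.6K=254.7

Bubble-point temperature: ΣzᵢPᵢˢᵃᵗ(T) = P. Interpolate ln Pᵢˢᵃᵗ = aᵢ + bᵢ/T.
  T = 317.3 K: ΣzᵢPᵢˢᵃᵗ = 144.90 kPa
  T = 349.6 K: ΣzᵢPᵢˢᵃᵗ = 397.01 kPa
  T = 333.5 K: ΣzᵢPᵢˢᵃᵗ = 245.62 kPa
  T = 325.4 K: ΣzᵢPᵢˢᵃᵗ = 189.78 kPa
  T = 321.4 K: ΣzᵢPᵢˢᵃᵗ = 166.36 kPa
  T = 323.4 K: ΣzᵢPᵢˢᵃᵗ = 177.75 kPa
Interpolating between 321.4 K and 323.4 K gives T ≈ 321.5 K.

T = 321.5 K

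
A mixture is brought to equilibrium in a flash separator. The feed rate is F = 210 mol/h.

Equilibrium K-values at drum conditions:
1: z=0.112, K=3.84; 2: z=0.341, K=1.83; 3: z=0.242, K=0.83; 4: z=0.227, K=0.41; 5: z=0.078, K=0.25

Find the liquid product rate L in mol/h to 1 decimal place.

L = 103.9 mol/h

Newton–Raphson from V/F = 0.5:
  V/F = 0.500: g = 0.0029, g' = -0.551 → V/F = 0.505
Converged at V/F = 0.505.
Then V = V/F·F = 0.5053·210 = 106.1 mol/h and L = F − V = 103.9 mol/h.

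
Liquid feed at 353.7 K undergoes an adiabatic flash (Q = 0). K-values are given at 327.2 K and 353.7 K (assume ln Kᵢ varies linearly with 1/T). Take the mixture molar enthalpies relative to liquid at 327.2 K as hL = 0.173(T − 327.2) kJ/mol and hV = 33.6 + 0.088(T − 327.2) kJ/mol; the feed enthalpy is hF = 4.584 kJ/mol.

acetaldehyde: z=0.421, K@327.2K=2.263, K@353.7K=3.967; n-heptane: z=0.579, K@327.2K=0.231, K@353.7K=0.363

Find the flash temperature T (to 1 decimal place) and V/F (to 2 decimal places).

Adiabatic flash: solve Rachford–Rice at each trial T, then check hF = ψ·hV(T) + (1−ψ)·hL(T).
  T = 327.2 K: K = (2.263, 0.231), RR gives ψ = 0.089, H_out = 2.991 kJ/mol
  T = 353.7 K: K = (3.967, 0.363), RR gives ψ = 0.466, H_out = 19.185 kJ/mol
  T = 340.4 K: K = (3.026, 0.292), RR gives ψ = 0.309, H_out = 12.311 kJ/mol
  T = 333.8 K: K = (2.624, 0.260), RR gives ψ = 0.213, H_out = 8.168 kJ/mol
  T = 330.5 K: K = (2.439, 0.245), RR gives ψ = 0.155, H_out = 5.750 kJ/mol
  T = 328.9 K: K = (2.352, 0.238), RR gives ψ = 0.125, H_out = 4.462 kJ/mol
  T = 329.7 K: K = (2.395, 0.242), RR gives ψ = 0.140, H_out = 5.117 kJ/mol
Linear interpolation between T = 328.9 (H_out = 4.462) and T = 329.7 (H_out = 5.117) on hF = 4.584 gives T ≈ 329.0 K, at which ψ = 0.13.

T = 329.0 K, V/F = 0.13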